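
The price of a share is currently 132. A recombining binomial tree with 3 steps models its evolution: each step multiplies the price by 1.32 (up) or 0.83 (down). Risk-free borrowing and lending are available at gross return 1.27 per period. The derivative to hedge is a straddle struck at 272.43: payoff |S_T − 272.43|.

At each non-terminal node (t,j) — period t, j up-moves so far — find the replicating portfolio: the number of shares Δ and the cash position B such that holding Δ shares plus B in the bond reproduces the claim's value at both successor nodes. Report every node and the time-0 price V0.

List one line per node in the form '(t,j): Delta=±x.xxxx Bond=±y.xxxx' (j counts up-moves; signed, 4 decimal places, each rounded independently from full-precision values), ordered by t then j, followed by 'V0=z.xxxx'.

(0,0): Delta=-0.5182 Bond=91.4360
(1,0): Delta=-1.0000 Bond=168.9069
(1,1): Delta=-0.4838 Bond=110.1256
(2,0): Delta=-1.0000 Bond=214.5118
(2,1): Delta=-1.0000 Bond=214.5118
(2,2): Delta=-0.4469 Bond=131.3764
V0=23.0302

No-arbitrage ⇒ martingale measure with p* = (R−d)/(u−d) = 0.8980.
Payoff layer (t=3): V(3,0)=196.9541, V(3,1)=152.3961, V(3,2)=81.5327, V(3,3)=31.1658
Node (2,0) S=90.9348: V=(p*·152.3961+(1−p*)·196.9541)/1.27=123.5770; Δ=(152.3961−196.9541)/(120.0339−75.4759)=-1.0000; B=V−Δ·S=214.5118
Node (2,1) S=144.6192: V=(p*·81.5327+(1−p*)·152.3961)/1.27=69.8926; Δ=(81.5327−152.3961)/(190.8973−120.0339)=-1.0000; B=V−Δ·S=214.5118
Node (2,2) S=229.9968: V=(p*·31.1658+(1−p*)·81.5327)/1.27=28.5868; Δ=(31.1658−81.5327)/(303.5958−190.8973)=-0.4469; B=V−Δ·S=131.3764
Node (1,0) S=109.5600: V=(p*·69.8926+(1−p*)·123.5770)/1.27=59.3469; Δ=(69.8926−123.5770)/(144.6192−90.9348)=-1.0000; B=V−Δ·S=168.9069
Node (1,1) S=174.2400: V=(p*·28.5868+(1−p*)·69.8926)/1.27=25.8281; Δ=(28.5868−69.8926)/(229.9968−144.6192)=-0.4838; B=V−Δ·S=110.1256
Node (0,0) S=132.0000: V=(p*·25.8281+(1−p*)·59.3469)/1.27=23.0302; Δ=(25.8281−59.3469)/(174.2400−109.5600)=-0.5182; B=V−Δ·S=91.4360
Each (Δ,B) replicates both successor values, so the strategy is self-financing and V0 is arbitrage-free.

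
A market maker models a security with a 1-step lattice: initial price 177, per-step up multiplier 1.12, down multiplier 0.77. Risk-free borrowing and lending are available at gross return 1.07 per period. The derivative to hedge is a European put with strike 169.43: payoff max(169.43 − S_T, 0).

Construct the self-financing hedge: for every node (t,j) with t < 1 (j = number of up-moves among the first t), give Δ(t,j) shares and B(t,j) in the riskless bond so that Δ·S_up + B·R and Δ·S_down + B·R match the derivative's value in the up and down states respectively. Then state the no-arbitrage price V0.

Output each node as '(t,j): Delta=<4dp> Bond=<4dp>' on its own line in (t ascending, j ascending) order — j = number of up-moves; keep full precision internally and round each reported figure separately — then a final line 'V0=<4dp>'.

(0,0): Delta=-0.5349 Bond=99.1103
V0=4.4246

The replicating-portfolio and risk-neutral prices coincide; use p* = (1.07−0.77)/(1.12−0.77) = 0.8571 for the latter.
Terminal values V(1,·): V(1,0)=33.1400, V(1,1)=0.0000
Node (0,0) S=177.0000: V=(p*·0.0000+(1−p*)·33.1400)/1.07=4.4246; Δ=(0.0000−33.1400)/(198.2400−136.2900)=-0.5349; B=V−Δ·S=99.1103
The time-0 hedge costs 4.4246, which is the no-arbitrage price.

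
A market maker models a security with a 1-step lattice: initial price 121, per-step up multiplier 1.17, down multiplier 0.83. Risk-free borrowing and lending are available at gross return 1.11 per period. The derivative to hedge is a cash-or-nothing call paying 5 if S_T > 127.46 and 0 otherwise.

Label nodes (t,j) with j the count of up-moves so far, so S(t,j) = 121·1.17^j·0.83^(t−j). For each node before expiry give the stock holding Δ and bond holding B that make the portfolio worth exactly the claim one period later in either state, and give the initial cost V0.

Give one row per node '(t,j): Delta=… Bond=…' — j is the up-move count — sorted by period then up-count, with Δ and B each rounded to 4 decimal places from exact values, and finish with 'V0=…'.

(0,0): Delta=0.1215 Bond=-10.9963
V0=3.7096

Since d<R<u, set p* = (R−d)/(u−d) = 0.8235; price each node as the discounted p*-expectation of its children.
Terminal values V(1,·): V(1,0)=0.0000, V(1,1)=5.0000
  t=0,j=0: stock 121.0000 → up 141.5700 (V=5.0000), down 100.4300 (V=0.0000). Price 3.7096; hedge Δ=0.1215, bond B=-10.9963.
Self-financing check: at every node Δ·S+B equals the discounted successor values.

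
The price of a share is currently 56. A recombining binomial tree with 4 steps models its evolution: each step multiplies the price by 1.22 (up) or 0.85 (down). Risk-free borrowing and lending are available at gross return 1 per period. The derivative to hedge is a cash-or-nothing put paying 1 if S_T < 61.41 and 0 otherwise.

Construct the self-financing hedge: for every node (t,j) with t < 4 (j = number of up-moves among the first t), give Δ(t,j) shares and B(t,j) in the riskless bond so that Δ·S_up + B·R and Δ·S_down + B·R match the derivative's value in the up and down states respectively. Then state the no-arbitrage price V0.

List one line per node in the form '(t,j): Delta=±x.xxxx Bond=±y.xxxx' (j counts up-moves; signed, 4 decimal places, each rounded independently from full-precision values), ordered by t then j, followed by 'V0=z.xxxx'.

(0,0): Delta=-0.0141 Bond=1.6069
(1,0): Delta=-0.0093 Bond=1.3776
(1,1): Delta=-0.0191 Bond=1.9432
(2,0): Delta=0.0000 Bond=1.0000
(2,1): Delta=-0.0189 Bond=1.9313
(2,2): Delta=-0.0193 Bond=1.9606
(3,0): Delta=0.0000 Bond=1.0000
(3,1): Delta=0.0000 Bond=1.0000
(3,2): Delta=-0.0381 Bond=3.2973
(3,3): Delta=0.0000 Bond=0.0000
V0=0.8145

The replicating-portfolio and risk-neutral prices coincide; use p* = (1−0.85)/(1.22−0.85) = 0.4054 for the latter.
At expiry t=4: V(4,0)=1.0000, V(4,1)=1.0000, V(4,2)=1.0000, V(4,3)=0.0000, V(4,4)=0.0000
(3,0): S=34.3910. Δ = (V_up−V_dn)/(S_up−S_dn) = (1.0000−1.0000)/(41.9570−29.2323) = 0.0000. V = [p*·1.0000 + (1−p*)·1.0000]/1 = 1.0000. B = V − Δ·S = 1.0000.
(3,1): S=49.3612. Δ = (V_up−V_dn)/(S_up−S_dn) = (1.0000−1.0000)/(60.2207−41.9570) = 0.0000. V = [p*·1.0000 + (1−p*)·1.0000]/1 = 1.0000. B = V − Δ·S = 1.0000.
(3,2): S=70.8478. Δ = (V_up−V_dn)/(S_up−S_dn) = (0.0000−1.0000)/(86.4344−60.2207) = -0.0381. V = [p*·0.0000 + (1−p*)·1.0000]/1 = 0.5946. B = V − Δ·S = 3.2973.
(3,3): S=101.6875. Δ = (V_up−V_dn)/(S_up−S_dn) = (0.0000−0.0000)/(124.0587−86.4344) = 0.0000. V = [p*·0.0000 + (1−p*)·0.0000]/1 = 0.0000. B = V − Δ·S = 0.0000.
(2,0): S=40.4600. Δ = (V_up−V_dn)/(S_up−S_dn) = (1.0000−1.0000)/(49.3612−34.3910) = 0.0000. V = [p*·1.0000 + (1−p*)·1.0000]/1 = 1.0000. B = V − Δ·S = 1.0000.
(2,1): S=58.0720. Δ = (V_up−V_dn)/(S_up−S_dn) = (0.5946−1.0000)/(70.8478−49.3612) = -0.0189. V = [p*·0.5946 + (1−p*)·1.0000]/1 = 0.8356. B = V − Δ·S = 1.9313.
(2,2): S=83.3504. Δ = (V_up−V_dn)/(S_up−S_dn) = (0.0000−0.5946)/(101.6875−70.8478) = -0.0193. V = [p*·0.0000 + (1−p*)·0.5946]/1 = 0.3535. B = V − Δ·S = 1.9606.
(1,0): S=47.6000. Δ = (V_up−V_dn)/(S_up−S_dn) = (0.8356−1.0000)/(58.0720−40.4600) = -0.0093. V = [p*·0.8356 + (1−p*)·1.0000]/1 = 0.9334. B = V − Δ·S = 1.3776.
(1,1): S=68.3200. Δ = (V_up−V_dn)/(S_up−S_dn) = (0.3535−0.8356)/(83.3504−58.0720) = -0.0191. V = [p*·0.3535 + (1−p*)·0.8356]/1 = 0.6402. B = V − Δ·S = 1.9432.
(0,0): S=56.0000. Δ = (V_up−V_dn)/(S_up−S_dn) = (0.6402−0.9334)/(68.3200−47.6000) = -0.0141. V = [p*·0.6402 + (1−p*)·0.9334]/1 = 0.8145. B = V − Δ·S = 1.6069.
Root portfolio cost Δ·56+B reproduces V0=0.8145.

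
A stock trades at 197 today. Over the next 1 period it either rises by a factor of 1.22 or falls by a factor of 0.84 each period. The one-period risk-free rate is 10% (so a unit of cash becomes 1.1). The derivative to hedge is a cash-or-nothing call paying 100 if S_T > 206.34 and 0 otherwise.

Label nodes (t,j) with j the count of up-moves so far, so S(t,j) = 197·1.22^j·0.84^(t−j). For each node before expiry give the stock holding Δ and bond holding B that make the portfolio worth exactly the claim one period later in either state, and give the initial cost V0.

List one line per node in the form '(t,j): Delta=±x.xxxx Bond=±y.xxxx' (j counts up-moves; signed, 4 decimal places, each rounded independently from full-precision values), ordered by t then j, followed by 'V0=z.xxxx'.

Since d<R<u, set p* = (R−d)/(u−d) = 0.6842; price each node as the discounted p*-expectation of its children.
Terminal payoffs: V(1,0)=0.0000, V(1,1)=100.0000
(0,0): S=197.0000. Δ = (V_up−V_dn)/(S_up−S_dn) = (100.0000−0.0000)/(240.3400−165.4800) = 1.3358. V = [p*·100.0000 + (1−p*)·0.0000]/1.1 = 62.2010. B = V − Δ·S = -200.9569.
Each (Δ,B) replicates both successor values, so the strategy is self-financing and V0 is arbitrage-free.

(0,0): Delta=1.3358 Bond=-200.9569
V0=62.2010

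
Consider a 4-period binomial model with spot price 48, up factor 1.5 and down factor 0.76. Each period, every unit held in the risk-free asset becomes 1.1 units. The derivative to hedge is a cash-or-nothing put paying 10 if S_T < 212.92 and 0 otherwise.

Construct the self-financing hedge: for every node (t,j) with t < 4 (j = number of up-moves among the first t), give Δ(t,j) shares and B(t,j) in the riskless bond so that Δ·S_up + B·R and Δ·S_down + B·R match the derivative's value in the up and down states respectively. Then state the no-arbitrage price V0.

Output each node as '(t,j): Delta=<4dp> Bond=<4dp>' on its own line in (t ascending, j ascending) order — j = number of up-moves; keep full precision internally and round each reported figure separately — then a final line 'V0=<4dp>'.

Since d<R<u, set p* = (R−d)/(u−d) = 0.4595; price each node as the discounted p*-expectation of its children.
Payoff layer (t=4): V(4,0)=10.0000, V(4,1)=10.0000, V(4,2)=10.0000, V(4,3)=10.0000, V(4,4)=0.0000
  t=3,j=0: stock 21.0708 → up 31.6063 (V=10.0000), down 16.0138 (V=10.0000). Price 9.0909; hedge Δ=0.0000, bond B=9.0909.
  t=3,j=1: stock 41.5872 → up 62.3808 (V=10.0000), down 31.6063 (V=10.0000). Price 9.0909; hedge Δ=0.0000, bond B=9.0909.
  t=3,j=2: stock 82.0800 → up 123.1200 (V=10.0000), down 62.3808 (V=10.0000). Price 9.0909; hedge Δ=0.0000, bond B=9.0909.
  t=3,j=3: stock 162.0000 → up 243.0000 (V=0.0000), down 123.1200 (V=10.0000). Price 4.9140; hedge Δ=-0.0834, bond B=18.4275.
  t=2,j=0: stock 27.7248 → up 41.5872 (V=9.0909), down 21.0708 (V=9.0909). Price 8.2645; hedge Δ=0.0000, bond B=8.2645.
  t=2,j=1: stock 54.7200 → up 82.0800 (V=9.0909), down 41.5872 (V=9.0909). Price 8.2645; hedge Δ=0.0000, bond B=8.2645.
  t=2,j=2: stock 108.0000 → up 162.0000 (V=4.9140), down 82.0800 (V=9.0909). Price 6.5198; hedge Δ=-0.0523, bond B=12.1643.
  t=1,j=0: stock 36.4800 → up 54.7200 (V=8.2645), down 27.7248 (V=8.2645). Price 7.5131; hedge Δ=0.0000, bond B=7.5131.
  t=1,j=1: stock 72.0000 → up 108.0000 (V=6.5198), down 54.7200 (V=8.2645). Price 6.7844; hedge Δ=-0.0327, bond B=9.1421.
  t=0,j=0: stock 48.0000 → up 72.0000 (V=6.7844), down 36.4800 (V=7.5131). Price 6.5258; hedge Δ=-0.0205, bond B=7.5105.
Root portfolio cost Δ·48+B reproduces V0=6.5258.

(0,0): Delta=-0.0205 Bond=7.5105
(1,0): Delta=0.0000 Bond=7.5131
(1,1): Delta=-0.0327 Bond=9.1421
(2,0): Delta=0.0000 Bond=8.2645
(2,1): Delta=0.0000 Bond=8.2645
(2,2): Delta=-0.0523 Bond=12.1643
(3,0): Delta=0.0000 Bond=9.0909
(3,1): Delta=0.0000 Bond=9.0909
(3,2): Delta=0.0000 Bond=9.0909
(3,3): Delta=-0.0834 Bond=18.4275
V0=6.5258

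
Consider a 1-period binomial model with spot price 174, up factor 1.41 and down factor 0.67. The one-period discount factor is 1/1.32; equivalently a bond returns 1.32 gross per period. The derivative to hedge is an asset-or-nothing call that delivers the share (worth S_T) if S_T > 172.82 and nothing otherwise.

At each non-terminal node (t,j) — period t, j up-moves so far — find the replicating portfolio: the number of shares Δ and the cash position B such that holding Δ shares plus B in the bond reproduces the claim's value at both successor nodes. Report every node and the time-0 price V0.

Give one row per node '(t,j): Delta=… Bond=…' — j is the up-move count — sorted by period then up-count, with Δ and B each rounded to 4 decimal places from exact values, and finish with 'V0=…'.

(0,0): Delta=1.9054 Bond=-168.2819
V0=163.2586

No-arbitrage ⇒ martingale measure with p* = (R−d)/(u−d) = 0.8784.
Payoff layer (t=1): V(1,0)=0.0000, V(1,1)=245.3400
  t=0,j=0: stock 174.0000 → up 245.3400 (V=245.3400), down 116.5800 (V=0.0000). Price 163.2586; hedge Δ=1.9054, bond B=-168.2819.
Check: Δ(0,0)·S0 + B(0,0) = 163.2586 = V0.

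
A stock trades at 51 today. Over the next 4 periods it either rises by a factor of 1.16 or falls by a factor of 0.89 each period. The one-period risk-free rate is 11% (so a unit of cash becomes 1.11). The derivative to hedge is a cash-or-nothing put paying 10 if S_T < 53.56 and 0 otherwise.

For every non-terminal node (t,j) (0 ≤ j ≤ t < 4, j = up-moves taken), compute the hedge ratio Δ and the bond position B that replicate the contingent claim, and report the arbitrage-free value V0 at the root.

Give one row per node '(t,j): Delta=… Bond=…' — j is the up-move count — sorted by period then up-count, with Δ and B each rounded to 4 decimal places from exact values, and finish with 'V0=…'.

(0,0): Delta=-0.0445 Bond=2.4143
(1,0): Delta=-0.1999 Bond=9.7310
(1,1): Delta=-0.0174 Bond=1.0773
(2,0): Delta=-0.6730 Bond=29.9154
(2,1): Delta=-0.1174 Bond=6.4574
(2,2): Delta=0.0000 Bond=0.0000
(3,0): Delta=0.0000 Bond=9.0090
(3,1): Delta=-0.7904 Bond=38.7054
(3,2): Delta=0.0000 Bond=0.0000
(3,3): Delta=0.0000 Bond=0.0000
V0=0.1441

Under the risk-neutral measure, an up-move has probability p* = (R−d)/(u−d) = 0.8148 and values discount at R = 1.11.
At expiry t=4: V(4,0)=10.0000, V(4,1)=10.0000, V(4,2)=0.0000, V(4,3)=0.0000, V(4,4)=0.0000
Node (3,0) S=35.9534: V=(p*·10.0000+(1−p*)·10.0000)/1.11=9.0090; Δ=(10.0000−10.0000)/(41.7060−31.9985)=0.0000; B=V−Δ·S=9.0090
Node (3,1) S=46.8606: V=(p*·0.0000+(1−p*)·10.0000)/1.11=1.6683; Δ=(0.0000−10.0000)/(54.3583−41.7060)=-0.7904; B=V−Δ·S=38.7054
Node (3,2) S=61.0768: V=(p*·0.0000+(1−p*)·0.0000)/1.11=0.0000; Δ=(0.0000−0.0000)/(70.8491−54.3583)=0.0000; B=V−Δ·S=0.0000
Node (3,3) S=79.6057: V=(p*·0.0000+(1−p*)·0.0000)/1.11=0.0000; Δ=(0.0000−0.0000)/(92.3426−70.8491)=0.0000; B=V−Δ·S=0.0000
Node (2,0) S=40.3971: V=(p*·1.6683+(1−p*)·9.0090)/1.11=2.7277; Δ=(1.6683−9.0090)/(46.8606−35.9534)=-0.6730; B=V−Δ·S=29.9154
Node (2,1) S=52.6524: V=(p*·0.0000+(1−p*)·1.6683)/1.11=0.2783; Δ=(0.0000−1.6683)/(61.0768−46.8606)=-0.1174; B=V−Δ·S=6.4574
Node (2,2) S=68.6256: V=(p*·0.0000+(1−p*)·0.0000)/1.11=0.0000; Δ=(0.0000−0.0000)/(79.6057−61.0768)=0.0000; B=V−Δ·S=0.0000
Node (1,0) S=45.3900: V=(p*·0.2783+(1−p*)·2.7277)/1.11=0.6594; Δ=(0.2783−2.7277)/(52.6524−40.3971)=-0.1999; B=V−Δ·S=9.7310
Node (1,1) S=59.1600: V=(p*·0.0000+(1−p*)·0.2783)/1.11=0.0464; Δ=(0.0000−0.2783)/(68.6256−52.6524)=-0.0174; B=V−Δ·S=1.0773
Node (0,0) S=51.0000: V=(p*·0.0464+(1−p*)·0.6594)/1.11=0.1441; Δ=(0.0464−0.6594)/(59.1600−45.3900)=-0.0445; B=V−Δ·S=2.4143
Each (Δ,B) replicates both successor values, so the strategy is self-financing and V0 is arbitrage-free.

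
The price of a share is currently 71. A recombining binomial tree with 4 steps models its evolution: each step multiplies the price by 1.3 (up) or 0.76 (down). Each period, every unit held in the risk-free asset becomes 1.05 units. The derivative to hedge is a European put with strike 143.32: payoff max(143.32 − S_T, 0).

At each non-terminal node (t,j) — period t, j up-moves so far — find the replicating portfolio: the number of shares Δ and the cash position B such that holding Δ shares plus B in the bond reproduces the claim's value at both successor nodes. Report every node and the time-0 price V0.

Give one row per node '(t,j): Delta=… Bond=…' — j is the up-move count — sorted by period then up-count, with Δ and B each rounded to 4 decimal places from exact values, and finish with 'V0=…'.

(0,0): Delta=-0.7925 Bond=107.2457
(1,0): Delta=-1.0000 Bond=123.8052
(1,1): Delta=-0.6879 Bond=102.9551
(2,0): Delta=-1.0000 Bond=129.9955
(2,1): Delta=-1.0000 Bond=129.9955
(2,2): Delta=-0.5306 Bond=89.2299
(3,0): Delta=-1.0000 Bond=136.4952
(3,1): Delta=-1.0000 Bond=136.4952
(3,2): Delta=-1.0000 Bond=136.4952
(3,3): Delta=-0.2941 Bond=56.7916
V0=50.9789

Since d<R<u, set p* = (R−d)/(u−d) = 0.5370; price each node as the discounted p*-expectation of its children.
Payoff layer (t=4): V(4,0)=119.6329, V(4,1)=102.8025, V(4,2)=74.0138, V(4,3)=24.7699, V(4,4)=0.0000
Node (3,0) S=31.1673: V=(p*·102.8025+(1−p*)·119.6329)/1.05=105.3279; Δ=(102.8025−119.6329)/(40.5175−23.6871)=-1.0000; B=V−Δ·S=136.4952
Node (3,1) S=53.3125: V=(p*·74.0138+(1−p*)·102.8025)/1.05=83.1828; Δ=(74.0138−102.8025)/(69.3062−40.5175)=-1.0000; B=V−Δ·S=136.4952
Node (3,2) S=91.1924: V=(p*·24.7699+(1−p*)·74.0138)/1.05=45.3028; Δ=(24.7699−74.0138)/(118.5501−69.3062)=-1.0000; B=V−Δ·S=136.4952
Node (3,3) S=155.9870: V=(p*·0.0000+(1−p*)·24.7699)/1.05=10.9215; Δ=(0.0000−24.7699)/(202.7831−118.5501)=-0.2941; B=V−Δ·S=56.7916
Node (2,0) S=41.0096: V=(p*·83.1828+(1−p*)·105.3279)/1.05=88.9859; Δ=(83.1828−105.3279)/(53.3125−31.1673)=-1.0000; B=V−Δ·S=129.9955
Node (2,1) S=70.1480: V=(p*·45.3028+(1−p*)·83.1828)/1.05=59.8475; Δ=(45.3028−83.1828)/(91.1924−53.3125)=-1.0000; B=V−Δ·S=129.9955
Node (2,2) S=119.9900: V=(p*·10.9215+(1−p*)·45.3028)/1.05=25.5607; Δ=(10.9215−45.3028)/(155.9870−91.1924)=-0.5306; B=V−Δ·S=89.2299
Node (1,0) S=53.9600: V=(p*·59.8475+(1−p*)·88.9859)/1.05=69.8452; Δ=(59.8475−88.9859)/(70.1480−41.0096)=-1.0000; B=V−Δ·S=123.8052
Node (1,1) S=92.3000: V=(p*·25.5607+(1−p*)·59.8475)/1.05=39.4612; Δ=(25.5607−59.8475)/(119.9900−70.1480)=-0.6879; B=V−Δ·S=102.9551
Node (0,0) S=71.0000: V=(p*·39.4612+(1−p*)·69.8452)/1.05=50.9789; Δ=(39.4612−69.8452)/(92.3000−53.9600)=-0.7925; B=V−Δ·S=107.2457
Self-financing check: at every node Δ·S+B equals the discounted successor values.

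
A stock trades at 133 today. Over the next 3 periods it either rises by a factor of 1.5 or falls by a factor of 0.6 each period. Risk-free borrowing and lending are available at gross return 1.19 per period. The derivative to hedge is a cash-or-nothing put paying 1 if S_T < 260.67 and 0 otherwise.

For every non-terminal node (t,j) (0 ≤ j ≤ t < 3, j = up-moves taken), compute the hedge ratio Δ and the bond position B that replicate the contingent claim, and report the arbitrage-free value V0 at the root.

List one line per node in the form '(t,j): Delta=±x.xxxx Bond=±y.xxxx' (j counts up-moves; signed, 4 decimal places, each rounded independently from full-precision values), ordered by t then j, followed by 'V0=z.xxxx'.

Since d<R<u, set p* = (R−d)/(u−d) = 0.6556; price each node as the discounted p*-expectation of its children.
At expiry t=3: V(3,0)=1.0000, V(3,1)=1.0000, V(3,2)=1.0000, V(3,3)=0.0000
Node (2,0) S=47.8800: V=(p*·1.0000+(1−p*)·1.0000)/1.19=0.8403; Δ=(1.0000−1.0000)/(71.8200−28.7280)=0.0000; B=V−Δ·S=0.8403
Node (2,1) S=119.7000: V=(p*·1.0000+(1−p*)·1.0000)/1.19=0.8403; Δ=(1.0000−1.0000)/(179.5500−71.8200)=0.0000; B=V−Δ·S=0.8403
Node (2,2) S=299.2500: V=(p*·0.0000+(1−p*)·1.0000)/1.19=0.2894; Δ=(0.0000−1.0000)/(448.8750−179.5500)=-0.0037; B=V−Δ·S=1.4006
Node (1,0) S=79.8000: V=(p*·0.8403+(1−p*)·0.8403)/1.19=0.7062; Δ=(0.8403−0.8403)/(119.7000−47.8800)=0.0000; B=V−Δ·S=0.7062
Node (1,1) S=199.5000: V=(p*·0.2894+(1−p*)·0.8403)/1.19=0.4027; Δ=(0.2894−0.8403)/(299.2500−119.7000)=-0.0031; B=V−Δ·S=1.0148
Node (0,0) S=133.0000: V=(p*·0.4027+(1−p*)·0.7062)/1.19=0.4262; Δ=(0.4027−0.7062)/(199.5000−79.8000)=-0.0025; B=V−Δ·S=0.7634
Root portfolio cost Δ·133+B reproduces V0=0.4262.

(0,0): Delta=-0.0025 Bond=0.7634
(1,0): Delta=0.0000 Bond=0.7062
(1,1): Delta=-0.0031 Bond=1.0148
(2,0): Delta=0.0000 Bond=0.8403
(2,1): Delta=0.0000 Bond=0.8403
(2,2): Delta=-0.0037 Bond=1.4006
V0=0.4262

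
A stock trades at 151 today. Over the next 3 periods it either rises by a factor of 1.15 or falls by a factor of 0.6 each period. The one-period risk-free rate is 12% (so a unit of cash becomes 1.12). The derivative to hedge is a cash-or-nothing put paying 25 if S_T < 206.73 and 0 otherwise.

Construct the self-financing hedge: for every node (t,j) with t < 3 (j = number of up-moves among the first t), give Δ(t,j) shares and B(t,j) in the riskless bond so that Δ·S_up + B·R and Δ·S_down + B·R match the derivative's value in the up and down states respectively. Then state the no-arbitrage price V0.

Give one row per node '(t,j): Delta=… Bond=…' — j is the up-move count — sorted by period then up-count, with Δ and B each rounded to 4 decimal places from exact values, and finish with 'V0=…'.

Since d<R<u, set p* = (R−d)/(u−d) = 0.9455; price each node as the discounted p*-expectation of its children.
Terminal payoffs: V(3,0)=25.0000, V(3,1)=25.0000, V(3,2)=25.0000, V(3,3)=0.0000
  t=2,j=0: stock 54.3600 → up 62.5140 (V=25.0000), down 32.6160 (V=25.0000). Price 22.3214; hedge Δ=0.0000, bond B=22.3214.
  t=2,j=1: stock 104.1900 → up 119.8185 (V=25.0000), down 62.5140 (V=25.0000). Price 22.3214; hedge Δ=0.0000, bond B=22.3214.
  t=2,j=2: stock 199.6975 → up 229.6521 (V=0.0000), down 119.8185 (V=25.0000). Price 1.2175; hedge Δ=-0.2276, bond B=46.6721.
  t=1,j=0: stock 90.6000 → up 104.1900 (V=22.3214), down 54.3600 (V=22.3214). Price 19.9298; hedge Δ=0.0000, bond B=19.9298.
  t=1,j=1: stock 173.6500 → up 199.6975 (V=1.2175), down 104.1900 (V=22.3214). Price 2.1149; hedge Δ=-0.2210, bond B=40.4856.
  t=0,j=0: stock 151.0000 → up 173.6500 (V=2.1149), down 90.6000 (V=19.9298). Price 2.7559; hedge Δ=-0.2145, bond B=35.1468.
Check: Δ(0,0)·S0 + B(0,0) = 2.7559 = V0.

(0,0): Delta=-0.2145 Bond=35.1468
(1,0): Delta=0.0000 Bond=19.9298
(1,1): Delta=-0.2210 Bond=40.4856
(2,0): Delta=0.0000 Bond=22.3214
(2,1): Delta=0.0000 Bond=22.3214
(2,2): Delta=-0.2276 Bond=46.6721
V0=2.7559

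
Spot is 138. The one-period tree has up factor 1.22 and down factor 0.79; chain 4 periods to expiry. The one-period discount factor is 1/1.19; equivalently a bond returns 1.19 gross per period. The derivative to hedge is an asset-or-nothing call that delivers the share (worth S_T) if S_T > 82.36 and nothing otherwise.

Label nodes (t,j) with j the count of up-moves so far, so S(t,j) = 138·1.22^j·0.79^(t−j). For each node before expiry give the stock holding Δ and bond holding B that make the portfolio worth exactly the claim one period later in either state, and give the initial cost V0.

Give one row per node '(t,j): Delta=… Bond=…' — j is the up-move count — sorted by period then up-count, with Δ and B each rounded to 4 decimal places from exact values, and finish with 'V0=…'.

The replicating-portfolio and risk-neutral prices coincide; use p* = (1.19−0.79)/(1.22−0.79) = 0.9302 for the latter.
Terminal payoffs: V(4,0)=0.0000, V(4,1)=83.0080, V(4,2)=128.1896, V(4,3)=197.9637, V(4,4)=305.7162
  t=3,j=0: stock 68.0394 → up 83.0080 (V=83.0080), down 53.7511 (V=0.0000). Price 64.8881; hedge Δ=2.8372, bond B=-128.1539.
  t=3,j=1: stock 105.0735 → up 128.1896 (V=128.1896), down 83.0080 (V=83.0080). Price 105.0735; hedge Δ=1.0000, bond B=0.0000.
  t=3,j=2: stock 162.2654 → up 197.9637 (V=197.9637), down 128.1896 (V=128.1896). Price 162.2654; hedge Δ=1.0000, bond B=0.0000.
  t=3,j=3: stock 250.5870 → up 305.7162 (V=305.7162), down 197.9637 (V=197.9637). Price 250.5870; hedge Δ=1.0000, bond B=0.0000.
  t=2,j=0: stock 86.1258 → up 105.0735 (V=105.0735), down 68.0394 (V=64.8881). Price 85.9410; hedge Δ=1.0851, bond B=-7.5134.
  t=2,j=1: stock 133.0044 → up 162.2654 (V=162.2654), down 105.0735 (V=105.0735). Price 133.0044; hedge Δ=1.0000, bond B=0.0000.
  t=2,j=2: stock 205.3992 → up 250.5870 (V=250.5870), down 162.2654 (V=162.2654). Price 205.3992; hedge Δ=1.0000, bond B=0.0000.
  t=1,j=0: stock 109.0200 → up 133.0044 (V=133.0044), down 86.1258 (V=85.9410). Price 109.0092; hedge Δ=1.0039, bond B=-0.4405.
  t=1,j=1: stock 168.3600 → up 205.3992 (V=205.3992), down 133.0044 (V=133.0044). Price 168.3600; hedge Δ=1.0000, bond B=0.0000.
  t=0,j=0: stock 138.0000 → up 168.3600 (V=168.3600), down 109.0200 (V=109.0092). Price 137.9994; hedge Δ=1.0002, bond B=-0.0258.
Check: Δ(0,0)·S0 + B(0,0) = 137.9994 = V0.

(0,0): Delta=1.0002 Bond=-0.0258
(1,0): Delta=1.0039 Bond=-0.4405
(1,1): Delta=1.0000 Bond=0.0000
(2,0): Delta=1.0851 Bond=-7.5134
(2,1): Delta=1.0000 Bond=0.0000
(2,2): Delta=1.0000 Bond=0.0000
(3,0): Delta=2.8372 Bond=-128.1539
(3,1): Delta=1.0000 Bond=0.0000
(3,2): Delta=1.0000 Bond=0.0000
(3,3): Delta=1.0000 Bond=0.0000
V0=137.9994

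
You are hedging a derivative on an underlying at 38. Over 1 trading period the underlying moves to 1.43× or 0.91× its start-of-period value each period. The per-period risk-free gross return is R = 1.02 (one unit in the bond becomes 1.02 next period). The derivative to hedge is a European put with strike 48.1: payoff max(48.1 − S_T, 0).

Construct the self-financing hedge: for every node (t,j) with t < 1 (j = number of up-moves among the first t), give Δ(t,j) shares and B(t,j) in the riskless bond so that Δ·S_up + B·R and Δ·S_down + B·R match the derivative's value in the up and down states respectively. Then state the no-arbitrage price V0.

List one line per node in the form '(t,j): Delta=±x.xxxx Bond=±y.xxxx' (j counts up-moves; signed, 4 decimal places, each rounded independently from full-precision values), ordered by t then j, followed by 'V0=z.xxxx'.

Risk-neutral probability p* = (R−d)/(u−d) = (1.02−0.91)/(1.43−0.91) = 0.2115.
Terminal payoffs: V(1,0)=13.5200, V(1,1)=0.0000
  t=0,j=0: stock 38.0000 → up 54.3400 (V=0.0000), down 34.5800 (V=13.5200). Price 10.4510; hedge Δ=-0.6842, bond B=36.4510.
Root portfolio cost Δ·38+B reproduces V0=10.4510.

(0,0): Delta=-0.6842 Bond=36.4510
V0=10.4510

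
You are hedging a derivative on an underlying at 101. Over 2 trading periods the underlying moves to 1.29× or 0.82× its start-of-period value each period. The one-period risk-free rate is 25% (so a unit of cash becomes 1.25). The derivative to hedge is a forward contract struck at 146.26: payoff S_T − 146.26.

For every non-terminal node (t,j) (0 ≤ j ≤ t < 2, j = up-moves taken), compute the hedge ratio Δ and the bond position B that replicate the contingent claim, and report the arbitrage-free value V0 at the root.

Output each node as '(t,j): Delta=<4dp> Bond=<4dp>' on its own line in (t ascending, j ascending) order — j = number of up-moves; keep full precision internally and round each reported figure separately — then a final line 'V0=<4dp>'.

(0,0): Delta=1.0000 Bond=-93.6064
(1,0): Delta=1.0000 Bond=-117.0080
(1,1): Delta=1.0000 Bond=-117.0080
V0=7.3936

Risk-neutral probability p* = (R−d)/(u−d) = (1.25−0.82)/(1.29−0.82) = 0.9149.
Payoff layer (t=2): V(2,0)=-78.3476, V(2,1)=-39.4222, V(2,2)=21.8141
(1,0): S=82.8200. Δ = (V_up−V_dn)/(S_up−S_dn) = (-39.4222−-78.3476)/(106.8378−67.9124) = 1.0000. V = [p*·-39.4222 + (1−p*)·-78.3476]/1.25 = -34.1880. B = V − Δ·S = -117.0080.
(1,1): S=130.2900. Δ = (V_up−V_dn)/(S_up−S_dn) = (21.8141−-39.4222)/(168.0741−106.8378) = 1.0000. V = [p*·21.8141 + (1−p*)·-39.4222]/1.25 = 13.2820. B = V − Δ·S = -117.0080.
(0,0): S=101.0000. Δ = (V_up−V_dn)/(S_up−S_dn) = (13.2820−-34.1880)/(130.2900−82.8200) = 1.0000. V = [p*·13.2820 + (1−p*)·-34.1880]/1.25 = 7.3936. B = V − Δ·S = -93.6064.
Check: Δ(0,0)·S0 + B(0,0) = 7.3936 = V0.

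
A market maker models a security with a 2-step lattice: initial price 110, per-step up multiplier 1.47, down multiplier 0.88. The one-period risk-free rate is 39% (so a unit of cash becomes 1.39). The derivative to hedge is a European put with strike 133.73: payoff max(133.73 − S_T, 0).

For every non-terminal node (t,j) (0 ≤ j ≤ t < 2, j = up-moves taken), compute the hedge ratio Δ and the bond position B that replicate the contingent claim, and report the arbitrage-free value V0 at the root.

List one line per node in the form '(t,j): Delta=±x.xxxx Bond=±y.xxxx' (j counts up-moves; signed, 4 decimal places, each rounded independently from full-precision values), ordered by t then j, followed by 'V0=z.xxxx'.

The replicating-portfolio and risk-neutral prices coincide; use p* = (1.39−0.88)/(1.47−0.88) = 0.8644 for the latter.
Terminal payoffs: V(2,0)=48.5460, V(2,1)=0.0000, V(2,2)=0.0000
  t=1,j=0: stock 96.8000 → up 142.2960 (V=0.0000), down 85.1840 (V=48.5460). Price 4.7356; hedge Δ=-0.8500, bond B=87.0170.
  t=1,j=1: stock 161.7000 → up 237.6990 (V=0.0000), down 142.2960 (V=0.0000). Price 0.0000; hedge Δ=0.0000, bond B=0.0000.
  t=0,j=0: stock 110.0000 → up 161.7000 (V=0.0000), down 96.8000 (V=4.7356). Price 0.4620; hedge Δ=-0.0730, bond B=8.4884.
The time-0 hedge costs 0.4620, which is the no-arbitrage price.

(0,0): Delta=-0.0730 Bond=8.4884
(1,0): Delta=-0.8500 Bond=87.0170
(1,1): Delta=0.0000 Bond=0.0000
V0=0.4620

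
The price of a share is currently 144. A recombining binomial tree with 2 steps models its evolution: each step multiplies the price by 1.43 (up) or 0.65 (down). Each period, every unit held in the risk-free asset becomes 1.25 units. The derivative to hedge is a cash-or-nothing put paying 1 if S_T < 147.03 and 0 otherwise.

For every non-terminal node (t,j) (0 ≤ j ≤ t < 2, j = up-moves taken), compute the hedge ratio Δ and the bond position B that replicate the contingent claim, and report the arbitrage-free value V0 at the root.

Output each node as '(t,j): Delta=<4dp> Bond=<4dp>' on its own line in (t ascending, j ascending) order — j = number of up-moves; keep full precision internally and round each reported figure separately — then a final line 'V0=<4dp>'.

Risk-neutral probability p* = (R−d)/(u−d) = (1.25−0.65)/(1.43−0.65) = 0.7692.
At expiry t=2: V(2,0)=1.0000, V(2,1)=1.0000, V(2,2)=0.0000
  t=1,j=0: stock 93.6000 → up 133.8480 (V=1.0000), down 60.8400 (V=1.0000). Price 0.8000; hedge Δ=0.0000, bond B=0.8000.
  t=1,j=1: stock 205.9200 → up 294.4656 (V=0.0000), down 133.8480 (V=1.0000). Price 0.1846; hedge Δ=-0.0062, bond B=1.4667.
  t=0,j=0: stock 144.0000 → up 205.9200 (V=0.1846), down 93.6000 (V=0.8000). Price 0.2613; hedge Δ=-0.0055, bond B=1.0503.
The time-0 hedge costs 0.2613, which is the no-arbitrage price.

(0,0): Delta=-0.0055 Bond=1.0503
(1,0): Delta=0.0000 Bond=0.8000
(1,1): Delta=-0.0062 Bond=1.4667
V0=0.2613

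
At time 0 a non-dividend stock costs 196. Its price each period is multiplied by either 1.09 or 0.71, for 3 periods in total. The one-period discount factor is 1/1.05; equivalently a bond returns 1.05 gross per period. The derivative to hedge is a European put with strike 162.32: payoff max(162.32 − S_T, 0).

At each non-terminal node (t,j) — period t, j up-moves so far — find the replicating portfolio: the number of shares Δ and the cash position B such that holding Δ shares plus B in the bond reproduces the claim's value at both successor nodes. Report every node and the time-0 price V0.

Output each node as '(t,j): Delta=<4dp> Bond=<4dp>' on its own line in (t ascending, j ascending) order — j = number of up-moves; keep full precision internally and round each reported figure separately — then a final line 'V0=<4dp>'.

No-arbitrage ⇒ martingale measure with p* = (R−d)/(u−d) = 0.8947.
Terminal payoffs: V(3,0)=92.1694, V(3,1)=54.6241, V(3,2)=0.0000, V(3,3)=0.0000
  t=2,j=0: stock 98.8036 → up 107.6959 (V=54.6241), down 70.1506 (V=92.1694). Price 55.7869; hedge Δ=-1.0000, bond B=154.5905.
  t=2,j=1: stock 151.6844 → up 165.3360 (V=0.0000), down 107.6959 (V=54.6241). Price 5.4761; hedge Δ=-0.9477, bond B=149.2237.
  t=2,j=2: stock 232.8676 → up 253.8257 (V=0.0000), down 165.3360 (V=0.0000). Price 0.0000; hedge Δ=0.0000, bond B=0.0000.
  t=1,j=0: stock 139.1600 → up 151.6844 (V=5.4761), down 98.8036 (V=55.7869). Price 10.2590; hedge Δ=-0.9514, bond B=142.6558.
  t=1,j=1: stock 213.6400 → up 232.8676 (V=0.0000), down 151.6844 (V=5.4761). Price 0.5490; hedge Δ=-0.0675, bond B=14.9598.
  t=0,j=0: stock 196.0000 → up 213.6400 (V=0.5490), down 139.1600 (V=10.2590). Price 1.4963; hedge Δ=-0.1304, bond B=27.0490.
Self-financing check: at every node Δ·S+B equals the discounted successor values.

(0,0): Delta=-0.1304 Bond=27.0490
(1,0): Delta=-0.9514 Bond=142.6558
(1,1): Delta=-0.0675 Bond=14.9598
(2,0): Delta=-1.0000 Bond=154.5905
(2,1): Delta=-0.9477 Bond=149.2237
(2,2): Delta=0.0000 Bond=0.0000
V0=1.4963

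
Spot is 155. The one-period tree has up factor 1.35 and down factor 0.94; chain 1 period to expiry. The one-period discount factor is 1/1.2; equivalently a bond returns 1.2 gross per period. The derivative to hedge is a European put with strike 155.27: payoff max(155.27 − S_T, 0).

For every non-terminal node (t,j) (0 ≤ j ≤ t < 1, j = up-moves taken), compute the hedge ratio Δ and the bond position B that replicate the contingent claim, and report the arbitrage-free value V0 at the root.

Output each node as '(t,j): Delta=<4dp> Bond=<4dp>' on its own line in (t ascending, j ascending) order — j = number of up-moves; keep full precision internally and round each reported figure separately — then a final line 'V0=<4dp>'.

(0,0): Delta=-0.1506 Bond=26.2591
V0=2.9177

The replicating-portfolio and risk-neutral prices coincide; use p* = (1.2−0.94)/(1.35−0.94) = 0.6341 for the latter.
Terminal values V(1,·): V(1,0)=9.5700, V(1,1)=0.0000
Node (0,0) S=155.0000: V=(p*·0.0000+(1−p*)·9.5700)/1.2=2.9177; Δ=(0.0000−9.5700)/(209.2500−145.7000)=-0.1506; B=V−Δ·S=26.2591
Each (Δ,B) replicates both successor values, so the strategy is self-financing and V0 is arbitrage-free.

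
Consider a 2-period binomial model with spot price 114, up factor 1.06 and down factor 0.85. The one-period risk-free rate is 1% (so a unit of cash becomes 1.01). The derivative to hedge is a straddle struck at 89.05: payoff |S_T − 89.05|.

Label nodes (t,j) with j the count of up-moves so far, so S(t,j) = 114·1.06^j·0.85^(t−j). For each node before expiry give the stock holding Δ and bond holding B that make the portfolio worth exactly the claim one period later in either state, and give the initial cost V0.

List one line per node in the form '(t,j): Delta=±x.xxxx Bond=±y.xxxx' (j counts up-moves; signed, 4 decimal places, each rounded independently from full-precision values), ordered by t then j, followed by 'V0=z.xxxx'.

No-arbitrage ⇒ martingale measure with p* = (R−d)/(u−d) = 0.7619.
Payoff layer (t=2): V(2,0)=6.6850, V(2,1)=13.6640, V(2,2)=39.0404
  t=1,j=0: stock 96.9000 → up 102.7140 (V=13.6640), down 82.3650 (V=6.6850). Price 11.8835; hedge Δ=0.3430, bond B=-21.3498.
  t=1,j=1: stock 120.8400 → up 128.0904 (V=39.0404), down 102.7140 (V=13.6640). Price 32.6717; hedge Δ=1.0000, bond B=-88.1683.
  t=0,j=0: stock 114.0000 → up 120.8400 (V=32.6717), down 96.9000 (V=11.8835). Price 27.4476; hedge Δ=0.8683, bond B=-71.5437.
Self-financing check: at every node Δ·S+B equals the discounted successor values.

(0,0): Delta=0.8683 Bond=-71.5437
(1,0): Delta=0.3430 Bond=-21.3498
(1,1): Delta=1.0000 Bond=-88.1683
V0=27.4476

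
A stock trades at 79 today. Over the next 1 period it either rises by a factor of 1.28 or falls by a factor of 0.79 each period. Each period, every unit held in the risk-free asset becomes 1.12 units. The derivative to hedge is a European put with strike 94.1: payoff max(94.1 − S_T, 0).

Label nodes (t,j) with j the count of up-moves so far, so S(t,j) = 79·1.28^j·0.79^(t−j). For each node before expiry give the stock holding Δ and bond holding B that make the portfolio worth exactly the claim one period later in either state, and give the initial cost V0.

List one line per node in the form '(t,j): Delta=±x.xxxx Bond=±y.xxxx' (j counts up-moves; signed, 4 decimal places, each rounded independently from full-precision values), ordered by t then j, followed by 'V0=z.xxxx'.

(0,0): Delta=-0.8187 Bond=73.9125
V0=9.2391

Risk-neutral probability p* = (R−d)/(u−d) = (1.12−0.79)/(1.28−0.79) = 0.6735.
Terminal payoffs: V(1,0)=31.6900, V(1,1)=0.0000
Node (0,0) S=79.0000: V=(p*·0.0000+(1−p*)·31.6900)/1.12=9.2391; Δ=(0.0000−31.6900)/(101.1200−62.4100)=-0.8187; B=V−Δ·S=73.9125
Root portfolio cost Δ·79+B reproduces V0=9.2391.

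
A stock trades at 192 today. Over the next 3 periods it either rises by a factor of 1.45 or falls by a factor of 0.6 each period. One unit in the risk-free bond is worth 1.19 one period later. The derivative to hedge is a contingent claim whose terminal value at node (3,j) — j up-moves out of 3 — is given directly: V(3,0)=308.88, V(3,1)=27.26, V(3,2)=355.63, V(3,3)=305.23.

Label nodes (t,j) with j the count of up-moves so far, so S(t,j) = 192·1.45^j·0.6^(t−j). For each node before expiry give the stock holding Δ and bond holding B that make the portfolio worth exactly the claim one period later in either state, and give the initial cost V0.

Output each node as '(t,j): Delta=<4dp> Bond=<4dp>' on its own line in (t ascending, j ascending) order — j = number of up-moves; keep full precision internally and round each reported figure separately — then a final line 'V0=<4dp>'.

(0,0): Delta=0.3843 Bond=88.4970
(1,0): Delta=1.2168 Bond=9.4055
(1,1): Delta=0.2325 Bond=147.5750
(2,0): Delta=-4.7934 Bond=426.6139
(2,1): Delta=2.3127 Bond=-171.8744
(2,2): Delta=-0.1469 Bond=328.7449
V0=162.2752

Under the risk-neutral measure, an up-move has probability p* = (R−d)/(u−d) = 0.6941 and values discount at R = 1.19.
Payoff layer (t=3): V(3,0)=308.8800, V(3,1)=27.2600, V(3,2)=355.6300, V(3,3)=305.2300
(2,0): S=69.1200. Δ = (V_up−V_dn)/(S_up−S_dn) = (27.2600−308.8800)/(100.2240−41.4720) = -4.7934. V = [p*·27.2600 + (1−p*)·308.8800]/1.19 = 95.2963. B = V − Δ·S = 426.6139.
(2,1): S=167.0400. Δ = (V_up−V_dn)/(S_up−S_dn) = (355.6300−27.2600)/(242.2080−100.2240) = 2.3127. V = [p*·355.6300 + (1−p*)·27.2600]/1.19 = 214.4432. B = V − Δ·S = -171.8744.
(2,2): S=403.6800. Δ = (V_up−V_dn)/(S_up−S_dn) = (305.2300−355.6300)/(585.3360−242.2080) = -0.1469. V = [p*·305.2300 + (1−p*)·355.6300]/1.19 = 269.4508. B = V − Δ·S = 328.7449.
(1,0): S=115.2000. Δ = (V_up−V_dn)/(S_up−S_dn) = (214.4432−95.2963)/(167.0400−69.1200) = 1.2168. V = [p*·214.4432 + (1−p*)·95.2963]/1.19 = 149.5784. B = V − Δ·S = 9.4055.
(1,1): S=278.4000. Δ = (V_up−V_dn)/(S_up−S_dn) = (269.4508−214.4432)/(403.6800−167.0400) = 0.2325. V = [p*·269.4508 + (1−p*)·214.4432]/1.19 = 212.2899. B = V − Δ·S = 147.5750.
(0,0): S=192.0000. Δ = (V_up−V_dn)/(S_up−S_dn) = (212.2899−149.5784)/(278.4000−115.2000) = 0.3843. V = [p*·212.2899 + (1−p*)·149.5784]/1.19 = 162.2752. B = V − Δ·S = 88.4970.
Check: Δ(0,0)·S0 + B(0,0) = 162.2752 = V0.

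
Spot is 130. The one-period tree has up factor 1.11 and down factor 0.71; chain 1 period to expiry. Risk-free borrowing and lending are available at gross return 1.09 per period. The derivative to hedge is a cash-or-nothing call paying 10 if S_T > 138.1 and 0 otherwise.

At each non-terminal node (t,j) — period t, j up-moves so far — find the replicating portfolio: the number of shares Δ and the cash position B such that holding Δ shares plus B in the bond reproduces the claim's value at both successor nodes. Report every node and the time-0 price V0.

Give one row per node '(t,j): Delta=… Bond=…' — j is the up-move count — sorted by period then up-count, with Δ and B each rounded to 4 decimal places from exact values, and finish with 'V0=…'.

(0,0): Delta=0.1923 Bond=-16.2844
V0=8.7156

Under the risk-neutral measure, an up-move has probability p* = (R−d)/(u−d) = 0.9500 and values discount at R = 1.09.
Payoff layer (t=1): V(1,0)=0.0000, V(1,1)=10.0000
(0,0): S=130.0000. Δ = (V_up−V_dn)/(S_up−S_dn) = (10.0000−0.0000)/(144.3000−92.3000) = 0.1923. V = [p*·10.0000 + (1−p*)·0.0000]/1.09 = 8.7156. B = V − Δ·S = -16.2844.
Check: Δ(0,0)·S0 + B(0,0) = 8.7156 = V0.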